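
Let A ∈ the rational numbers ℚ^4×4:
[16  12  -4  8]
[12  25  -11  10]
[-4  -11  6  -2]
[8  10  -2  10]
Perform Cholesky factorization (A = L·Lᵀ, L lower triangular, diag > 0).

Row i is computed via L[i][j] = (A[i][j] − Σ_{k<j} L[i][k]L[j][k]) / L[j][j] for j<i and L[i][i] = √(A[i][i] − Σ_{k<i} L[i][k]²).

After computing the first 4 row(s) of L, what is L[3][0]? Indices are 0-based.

L[3][0] = 2

Step 1: L[0][0] = √(16) = 4.
  L[1][0] = (12) / L[0][0] = 3.
Step 2: L[1][1] = √(16) = 4.
  L[2][0] = (-4) / L[0][0] = -1.
  L[2][1] = (-8) / L[1][1] = -2.
Step 3: L[2][2] = √(1) = 1.
  L[3][0] = (8) / L[0][0] = 2.
  L[3][1] = (4) / L[1][1] = 1.
  L[3][2] = (2) / L[2][2] = 2.
Step 4: L[3][3] = √(1) = 1.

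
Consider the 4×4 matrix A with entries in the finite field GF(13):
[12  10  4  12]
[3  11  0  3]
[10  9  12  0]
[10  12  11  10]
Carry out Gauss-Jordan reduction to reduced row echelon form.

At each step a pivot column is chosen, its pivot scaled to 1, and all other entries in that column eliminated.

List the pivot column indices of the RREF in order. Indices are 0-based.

pivot columns: 0, 1, 2, 3

[1] R0 /= 12  ⇒  (1, 3, 9, 1)
     R1 -= 3·R0  ⇒  (0, 2, 12, 0)
     R2 -= 10·R0  ⇒  (0, 5, 0, 3)
     R3 -= 10·R0  ⇒  (0, 8, 12, 0)
[2] R1 /= 2  ⇒  (0, 1, 6, 0)
     R0 -= 3·R1  ⇒  (1, 0, 4, 1)
     R2 -= 5·R1  ⇒  (0, 0, 9, 3)
     R3 -= 8·R1  ⇒  (0, 0, 3, 0)
[3] R2 /= 9  ⇒  (0, 0, 1, 9)
     R0 -= 4·R2  ⇒  (1, 0, 0, 4)
     R1 -= 6·R2  ⇒  (0, 1, 0, 11)
     R3 -= 3·R2  ⇒  (0, 0, 0, 12)
[4] R3 /= 12  ⇒  (0, 0, 0, 1)
     R0 -= 4·R3  ⇒  (1, 0, 0, 0)
     R1 -= 11·R3  ⇒  (0, 1, 0, 0)
     R2 -= 9·R3  ⇒  (0, 0, 1, 0)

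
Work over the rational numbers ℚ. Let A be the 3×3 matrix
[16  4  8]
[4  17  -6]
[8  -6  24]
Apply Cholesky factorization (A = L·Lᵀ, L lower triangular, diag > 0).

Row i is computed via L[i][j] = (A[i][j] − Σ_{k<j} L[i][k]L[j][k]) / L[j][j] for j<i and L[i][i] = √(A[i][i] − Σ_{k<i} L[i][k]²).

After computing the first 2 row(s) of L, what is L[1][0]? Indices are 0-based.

L[1][0] = 1

Step 1: L[0][0] = √(16) = 4.
  L[1][0] = (4) / L[0][0] = 1.
Step 2: L[1][1] = √(16) = 4.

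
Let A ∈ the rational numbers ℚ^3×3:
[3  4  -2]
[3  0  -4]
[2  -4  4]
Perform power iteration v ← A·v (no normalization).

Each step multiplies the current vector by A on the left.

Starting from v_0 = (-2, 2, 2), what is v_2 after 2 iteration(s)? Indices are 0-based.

v_0 = (-2, 2, 2).
v_1 = A·v_0 = (-2, -14, -4).
v_2 = A·v_1 = (-54, 10, 36).

v_2 = (-54, 10, 36)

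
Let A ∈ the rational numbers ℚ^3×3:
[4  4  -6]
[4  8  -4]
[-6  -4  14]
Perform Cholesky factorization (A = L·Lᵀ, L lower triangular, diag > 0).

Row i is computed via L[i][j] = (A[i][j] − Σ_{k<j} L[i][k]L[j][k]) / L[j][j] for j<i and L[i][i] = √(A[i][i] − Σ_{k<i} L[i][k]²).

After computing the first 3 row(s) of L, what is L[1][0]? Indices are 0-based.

Step 1: L[0][0] = √(4) = 2.
  L[1][0] = (4) / L[0][0] = 2.
Step 2: L[1][1] = √(4) = 2.
  L[2][0] = (-6) / L[0][0] = -3.
  L[2][1] = (2) / L[1][1] = 1.
Step 3: L[2][2] = √(4) = 2.

L[1][0] = 2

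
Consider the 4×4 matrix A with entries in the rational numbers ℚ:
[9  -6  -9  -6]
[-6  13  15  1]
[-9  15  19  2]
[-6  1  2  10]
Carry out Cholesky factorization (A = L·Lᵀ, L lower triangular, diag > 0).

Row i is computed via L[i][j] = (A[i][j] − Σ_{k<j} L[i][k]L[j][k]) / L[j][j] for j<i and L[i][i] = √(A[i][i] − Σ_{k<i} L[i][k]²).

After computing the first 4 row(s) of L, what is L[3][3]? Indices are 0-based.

Step 1: L[0][0] = √(9) = 3.
  L[1][0] = (-6) / L[0][0] = -2.
Step 2: L[1][1] = √(9) = 3.
  L[2][0] = (-9) / L[0][0] = -3.
  L[2][1] = (9) / L[1][1] = 3.
Step 3: L[2][2] = √(1) = 1.
  L[3][0] = (-6) / L[0][0] = -2.
  L[3][1] = (-3) / L[1][1] = -1.
  L[3][2] = (-1) / L[2][2] = -1.
Step 4: L[3][3] = √(4) = 2.

L[3][3] = 2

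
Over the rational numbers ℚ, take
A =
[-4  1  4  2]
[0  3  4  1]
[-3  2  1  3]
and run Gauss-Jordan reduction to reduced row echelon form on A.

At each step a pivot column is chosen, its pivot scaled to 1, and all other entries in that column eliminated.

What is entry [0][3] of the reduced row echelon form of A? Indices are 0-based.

M[0][3] = -27/44

step 1: normalize row 0 (÷-4) = (1, -1/4, -1, -1/2)
  row 2: subtract -3×row0 = (0, 5/4, -2, 3/2)
step 2: normalize row 1 (÷3) = (0, 1, 4/3, 1/3)
  row 0: subtract -1/4×row1 = (1, 0, -2/3, -5/12)
  row 2: subtract 5/4×row1 = (0, 0, -11/3, 13/12)
step 3: normalize row 2 (÷-11/3) = (0, 0, 1, -13/44)
  row 0: subtract -2/3×row2 = (1, 0, 0, -27/44)
  row 1: subtract 4/3×row2 = (0, 1, 0, 8/11)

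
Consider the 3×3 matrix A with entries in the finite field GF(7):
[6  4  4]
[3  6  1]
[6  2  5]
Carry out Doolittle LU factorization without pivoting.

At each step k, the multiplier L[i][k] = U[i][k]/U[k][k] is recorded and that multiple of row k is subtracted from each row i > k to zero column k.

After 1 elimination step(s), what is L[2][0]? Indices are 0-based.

L[2][0] = 1

Step 1: pivot at (0,0) is 6.
  row1 ← row1 − (4)·row0  ⇒  L[1][0]=4, U row1=(0, 4, 6)
  row2 ← row2 − (1)·row0  ⇒  L[2][0]=1, U row2=(0, 5, 1)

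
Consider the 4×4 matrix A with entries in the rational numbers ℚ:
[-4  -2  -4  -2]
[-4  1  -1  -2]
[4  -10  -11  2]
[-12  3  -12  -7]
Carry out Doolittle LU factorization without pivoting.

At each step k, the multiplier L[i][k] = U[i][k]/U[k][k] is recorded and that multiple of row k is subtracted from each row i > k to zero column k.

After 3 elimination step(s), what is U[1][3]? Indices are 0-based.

U[1][3] = 0

Step 1: pivot at (0,0) is -4.
  row1 ← row1 − (1)·row0  ⇒  L[1][0]=1, U row1=(0, 3, 3, 0)
  row2 ← row2 − (-1)·row0  ⇒  L[2][0]=-1, U row2=(0, -12, -15, 0)
  row3 ← row3 − (3)·row0  ⇒  L[3][0]=3, U row3=(0, 9, 0, -1)
Step 2: pivot at (1,1) is 3.
  row2 ← row2 − (-4)·row1  ⇒  L[2][1]=-4, U row2=(0, 0, -3, 0)
  row3 ← row3 − (3)·row1  ⇒  L[3][1]=3, U row3=(0, 0, -9, -1)
Step 3: pivot at (2,2) is -3.
  row3 ← row3 − (3)·row2  ⇒  L[3][2]=3, U row3=(0, 0, 0, -1)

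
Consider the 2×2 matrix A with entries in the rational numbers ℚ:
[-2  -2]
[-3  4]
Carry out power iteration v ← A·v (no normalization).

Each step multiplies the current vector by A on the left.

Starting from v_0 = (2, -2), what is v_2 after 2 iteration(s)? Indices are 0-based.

v_0 = (2, -2).
v_1 = A·v_0 = (0, -14).
v_2 = A·v_1 = (28, -56).

v_2 = (28, -56)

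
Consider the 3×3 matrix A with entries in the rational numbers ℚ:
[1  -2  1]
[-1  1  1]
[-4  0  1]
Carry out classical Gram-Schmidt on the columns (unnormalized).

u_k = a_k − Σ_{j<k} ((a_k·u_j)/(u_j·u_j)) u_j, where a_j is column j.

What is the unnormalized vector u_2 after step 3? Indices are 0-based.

u_2 = (44/81, 88/81, -11/81)

Step 1: u_0 = a_0 = (1, -1, -4).
Step 2: u_1 = a_1 − (-1/6)·u_0 = (-11/6, 5/6, -2/3).
Step 3: u_2 = a_2 − (-2/9)·u_0 − (-10/27)·u_1 = (44/81, 88/81, -11/81).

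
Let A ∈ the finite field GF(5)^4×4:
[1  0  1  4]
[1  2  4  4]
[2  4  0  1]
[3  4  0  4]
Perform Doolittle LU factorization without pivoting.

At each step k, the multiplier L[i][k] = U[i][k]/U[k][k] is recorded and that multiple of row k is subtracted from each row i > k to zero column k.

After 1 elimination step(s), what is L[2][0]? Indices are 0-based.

L[2][0] = 2

k=0: U[0][0]=1
  eliminate (1,0): mult=1, new row 1: (0, 2, 3, 0); set L[1][0]=1
  eliminate (2,0): mult=2, new row 2: (0, 4, 3, 3); set L[2][0]=2
  eliminate (3,0): mult=3, new row 3: (0, 4, 2, 2); set L[3][0]=3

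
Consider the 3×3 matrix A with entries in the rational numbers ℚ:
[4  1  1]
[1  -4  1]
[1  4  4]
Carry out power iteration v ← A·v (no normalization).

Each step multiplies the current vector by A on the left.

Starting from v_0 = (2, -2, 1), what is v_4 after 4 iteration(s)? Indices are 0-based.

v_4 = (897, -739, 1308)

v_0 = (2, -2, 1).
v_1 = A·v_0 = (7, 11, -2).
v_2 = A·v_1 = (37, -39, 43).
v_3 = A·v_2 = (152, 236, 53).
v_4 = A·v_3 = (897, -739, 1308).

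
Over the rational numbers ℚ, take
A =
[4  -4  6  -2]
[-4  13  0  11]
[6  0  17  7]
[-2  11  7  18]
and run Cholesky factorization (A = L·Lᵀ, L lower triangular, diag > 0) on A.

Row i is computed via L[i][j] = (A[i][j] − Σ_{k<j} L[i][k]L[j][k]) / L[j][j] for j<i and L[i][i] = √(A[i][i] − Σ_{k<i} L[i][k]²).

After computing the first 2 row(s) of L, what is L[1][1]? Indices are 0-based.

L[1][1] = 3

Step 1: L[0][0] = √(4) = 2.
  L[1][0] = (-4) / L[0][0] = -2.
Step 2: L[1][1] = √(9) = 3.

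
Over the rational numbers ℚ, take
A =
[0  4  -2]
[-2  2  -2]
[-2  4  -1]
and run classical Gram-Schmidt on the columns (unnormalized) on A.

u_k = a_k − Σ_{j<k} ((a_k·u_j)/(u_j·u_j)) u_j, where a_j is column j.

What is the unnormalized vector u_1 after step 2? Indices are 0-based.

Step 1: u_0 = a_0 = (0, -2, -2).
Step 2: u_1 = a_1 − (-3/2)·u_0 = (4, -1, 1).

u_1 = (4, -1, 1)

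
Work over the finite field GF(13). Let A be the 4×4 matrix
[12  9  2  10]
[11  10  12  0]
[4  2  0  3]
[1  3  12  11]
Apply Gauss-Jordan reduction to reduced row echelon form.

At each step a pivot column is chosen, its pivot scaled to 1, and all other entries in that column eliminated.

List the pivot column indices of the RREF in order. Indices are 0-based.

[1] R0 /= 12  ⇒  (1, 4, 11, 3)
     R1 -= 11·R0  ⇒  (0, 5, 8, 6)
     R2 -= 4·R0  ⇒  (0, 12, 8, 4)
     R3 -= 1·R0  ⇒  (0, 12, 1, 8)
[2] R1 /= 5  ⇒  (0, 1, 12, 9)
     R0 -= 4·R1  ⇒  (1, 0, 2, 6)
     R2 -= 12·R1  ⇒  (0, 0, 7, 0)
     R3 -= 12·R1  ⇒  (0, 0, 0, 4)
[3] R2 /= 7  ⇒  (0, 0, 1, 0)
     R0 -= 2·R2  ⇒  (1, 0, 0, 6)
     R1 -= 12·R2  ⇒  (0, 1, 0, 9)
[4] R3 /= 4  ⇒  (0, 0, 0, 1)
     R0 -= 6·R3  ⇒  (1, 0, 0, 0)
     R1 -= 9·R3  ⇒  (0, 1, 0, 0)

pivot columns: 0, 1, 2, 3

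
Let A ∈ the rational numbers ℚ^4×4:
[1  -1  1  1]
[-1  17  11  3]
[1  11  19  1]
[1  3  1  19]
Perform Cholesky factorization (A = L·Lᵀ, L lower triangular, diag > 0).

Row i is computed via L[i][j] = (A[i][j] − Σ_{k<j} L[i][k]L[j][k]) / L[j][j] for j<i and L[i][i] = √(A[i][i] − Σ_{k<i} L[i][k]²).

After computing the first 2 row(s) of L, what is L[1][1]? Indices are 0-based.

L[1][1] = 4

Step 1: L[0][0] = √(1) = 1.
  L[1][0] = (-1) / L[0][0] = -1.
Step 2: L[1][1] = √(16) = 4.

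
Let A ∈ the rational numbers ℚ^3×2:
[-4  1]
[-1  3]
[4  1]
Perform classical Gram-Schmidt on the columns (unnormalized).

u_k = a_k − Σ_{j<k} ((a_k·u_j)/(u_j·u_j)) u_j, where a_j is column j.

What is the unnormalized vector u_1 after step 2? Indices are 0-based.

u_1 = (7/11, 32/11, 15/11)

Step 1: u_0 = a_0 = (-4, -1, 4).
Step 2: u_1 = a_1 − (-1/11)·u_0 = (7/11, 32/11, 15/11).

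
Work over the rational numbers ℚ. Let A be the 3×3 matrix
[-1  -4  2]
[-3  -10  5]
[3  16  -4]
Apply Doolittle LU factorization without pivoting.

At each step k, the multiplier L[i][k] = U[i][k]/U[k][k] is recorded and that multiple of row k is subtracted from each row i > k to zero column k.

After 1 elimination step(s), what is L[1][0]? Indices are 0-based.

Step 1: pivot at (0,0) is -1.
  row1 ← row1 − (3)·row0  ⇒  L[1][0]=3, U row1=(0, 2, -1)
  row2 ← row2 − (-3)·row0  ⇒  L[2][0]=-3, U row2=(0, 4, 2)

L[1][0] = 3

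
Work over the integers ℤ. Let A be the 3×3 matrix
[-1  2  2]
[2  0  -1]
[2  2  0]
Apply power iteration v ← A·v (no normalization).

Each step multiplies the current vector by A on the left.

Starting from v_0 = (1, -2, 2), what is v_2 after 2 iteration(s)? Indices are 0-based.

v_0 = (1, -2, 2).
v_1 = A·v_0 = (-1, 0, -2).
v_2 = A·v_1 = (-3, 0, -2).

v_2 = (-3, 0, -2)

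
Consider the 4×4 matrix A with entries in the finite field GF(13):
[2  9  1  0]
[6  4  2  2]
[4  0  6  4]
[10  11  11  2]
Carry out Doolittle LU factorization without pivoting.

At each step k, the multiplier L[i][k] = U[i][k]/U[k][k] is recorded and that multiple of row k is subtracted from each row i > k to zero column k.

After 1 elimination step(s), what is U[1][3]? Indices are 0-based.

Step 1: pivot at (0,0) is 2.
  row1 ← row1 − (3)·row0  ⇒  L[1][0]=3, U row1=(0, 3, 12, 2)
  row2 ← row2 − (2)·row0  ⇒  L[2][0]=2, U row2=(0, 8, 4, 4)
  row3 ← row3 − (5)·row0  ⇒  L[3][0]=5, U row3=(0, 5, 6, 2)

U[1][3] = 2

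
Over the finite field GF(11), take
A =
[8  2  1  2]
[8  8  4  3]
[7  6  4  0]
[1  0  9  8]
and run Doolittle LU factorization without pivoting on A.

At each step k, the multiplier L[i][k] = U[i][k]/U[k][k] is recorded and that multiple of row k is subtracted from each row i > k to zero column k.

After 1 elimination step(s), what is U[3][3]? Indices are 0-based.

[col 0] pivot 8
  R1 -= 1*R0 → (0, 6, 3, 1)  (L[1][0] := 1)
  R2 -= 5*R0 → (0, 7, 10, 1)  (L[2][0] := 5)
  R3 -= 7*R0 → (0, 8, 2, 5)  (L[3][0] := 7)

U[3][3] = 5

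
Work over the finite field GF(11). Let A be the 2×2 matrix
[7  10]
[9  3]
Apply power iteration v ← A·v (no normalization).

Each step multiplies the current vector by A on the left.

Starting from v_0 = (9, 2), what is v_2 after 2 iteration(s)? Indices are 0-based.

v_0 = (9, 2).
v_1 = A·v_0 = (6, 10).
v_2 = A·v_1 = (10, 7).

v_2 = (10, 7)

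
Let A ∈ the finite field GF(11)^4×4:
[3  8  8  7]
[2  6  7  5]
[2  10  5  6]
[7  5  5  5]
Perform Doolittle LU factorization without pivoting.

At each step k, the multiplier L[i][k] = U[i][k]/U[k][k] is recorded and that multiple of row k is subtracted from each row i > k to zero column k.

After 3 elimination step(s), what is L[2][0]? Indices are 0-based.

L[2][0] = 8

Step 1: pivot at (0,0) is 3.
  row1 ← row1 − (8)·row0  ⇒  L[1][0]=8, U row1=(0, 8, 9, 4)
  row2 ← row2 − (8)·row0  ⇒  L[2][0]=8, U row2=(0, 1, 7, 5)
  row3 ← row3 − (6)·row0  ⇒  L[3][0]=6, U row3=(0, 1, 1, 7)
Step 2: pivot at (1,1) is 8.
  row2 ← row2 − (7)·row1  ⇒  L[2][1]=7, U row2=(0, 0, 10, 10)
  row3 ← row3 − (7)·row1  ⇒  L[3][1]=7, U row3=(0, 0, 4, 1)
Step 3: pivot at (2,2) is 10.
  row3 ← row3 − (7)·row2  ⇒  L[3][2]=7, U row3=(0, 0, 0, 8)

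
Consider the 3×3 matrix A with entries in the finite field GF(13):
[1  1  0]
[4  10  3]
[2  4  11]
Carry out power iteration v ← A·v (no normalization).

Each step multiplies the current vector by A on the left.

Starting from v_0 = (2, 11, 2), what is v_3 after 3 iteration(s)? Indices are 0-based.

v_0 = (2, 11, 2).
v_1 = A·v_0 = (0, 7, 5).
v_2 = A·v_1 = (7, 7, 5).
v_3 = A·v_2 = (1, 9, 6).

v_3 = (1, 9, 6)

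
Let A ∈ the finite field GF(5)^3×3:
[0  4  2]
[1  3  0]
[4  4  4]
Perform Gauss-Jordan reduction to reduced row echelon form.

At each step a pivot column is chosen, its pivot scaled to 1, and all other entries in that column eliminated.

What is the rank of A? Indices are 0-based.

rank = 3

[1] R0 <-> R1
[1] R0 /= 1  ⇒  (1, 3, 0)
     R2 -= 4·R0  ⇒  (0, 2, 4)
[2] R1 /= 4  ⇒  (0, 1, 3)
     R0 -= 3·R1  ⇒  (1, 0, 1)
     R2 -= 2·R1  ⇒  (0, 0, 3)
[3] R2 /= 3  ⇒  (0, 0, 1)
     R0 -= 1·R2  ⇒  (1, 0, 0)
     R1 -= 3·R2  ⇒  (0, 1, 0)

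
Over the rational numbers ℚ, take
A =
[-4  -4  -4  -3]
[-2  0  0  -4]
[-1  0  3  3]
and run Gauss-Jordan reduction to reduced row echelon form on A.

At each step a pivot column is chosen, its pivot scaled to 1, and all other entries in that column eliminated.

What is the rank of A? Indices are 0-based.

pivot(0,0)=-4: scale R0 → (1, 1, 1, 3/4)
  clear (1,0): R1 −= (-2)R0 → (0, 2, 2, -5/2)
  clear (2,0): R2 −= (-1)R0 → (0, 1, 4, 15/4)
pivot(1,1)=2: scale R1 → (0, 1, 1, -5/4)
  clear (0,1): R0 −= (1)R1 → (1, 0, 0, 2)
  clear (2,1): R2 −= (1)R1 → (0, 0, 3, 5)
pivot(2,2)=3: scale R2 → (0, 0, 1, 5/3)
  clear (1,2): R1 −= (1)R2 → (0, 1, 0, -35/12)

rank = 3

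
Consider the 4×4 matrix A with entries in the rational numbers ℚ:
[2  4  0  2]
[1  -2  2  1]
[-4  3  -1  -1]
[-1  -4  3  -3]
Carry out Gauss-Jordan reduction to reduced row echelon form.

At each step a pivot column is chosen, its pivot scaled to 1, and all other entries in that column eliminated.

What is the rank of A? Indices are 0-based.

pivot(0,0)=2: scale R0 → (1, 2, 0, 1)
  clear (1,0): R1 −= (1)R0 → (0, -4, 2, 0)
  clear (2,0): R2 −= (-4)R0 → (0, 11, -1, 3)
  clear (3,0): R3 −= (-1)R0 → (0, -2, 3, -2)
pivot(1,1)=-4: scale R1 → (0, 1, -1/2, 0)
  clear (0,1): R0 −= (2)R1 → (1, 0, 1, 1)
  clear (2,1): R2 −= (11)R1 → (0, 0, 9/2, 3)
  clear (3,1): R3 −= (-2)R1 → (0, 0, 2, -2)
pivot(2,2)=9/2: scale R2 → (0, 0, 1, 2/3)
  clear (0,2): R0 −= (1)R2 → (1, 0, 0, 1/3)
  clear (1,2): R1 −= (-1/2)R2 → (0, 1, 0, 1/3)
  clear (3,2): R3 −= (2)R2 → (0, 0, 0, -10/3)
pivot(3,3)=-10/3: scale R3 → (0, 0, 0, 1)
  clear (0,3): R0 −= (1/3)R3 → (1, 0, 0, 0)
  clear (1,3): R1 −= (1/3)R3 → (0, 1, 0, 0)
  clear (2,3): R2 −= (2/3)R3 → (0, 0, 1, 0)

rank = 4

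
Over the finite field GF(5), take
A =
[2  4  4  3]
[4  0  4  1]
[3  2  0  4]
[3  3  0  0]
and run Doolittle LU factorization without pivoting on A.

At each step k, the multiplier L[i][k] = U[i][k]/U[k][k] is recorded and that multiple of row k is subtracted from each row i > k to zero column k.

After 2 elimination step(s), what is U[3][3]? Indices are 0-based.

Step 1: pivot at (0,0) is 2.
  row1 ← row1 − (2)·row0  ⇒  L[1][0]=2, U row1=(0, 2, 1, 0)
  row2 ← row2 − (4)·row0  ⇒  L[2][0]=4, U row2=(0, 1, 4, 2)
  row3 ← row3 − (4)·row0  ⇒  L[3][0]=4, U row3=(0, 2, 4, 3)
Step 2: pivot at (1,1) is 2.
  row2 ← row2 − (3)·row1  ⇒  L[2][1]=3, U row2=(0, 0, 1, 2)
  row3 ← row3 − (1)·row1  ⇒  L[3][1]=1, U row3=(0, 0, 3, 3)

U[3][3] = 3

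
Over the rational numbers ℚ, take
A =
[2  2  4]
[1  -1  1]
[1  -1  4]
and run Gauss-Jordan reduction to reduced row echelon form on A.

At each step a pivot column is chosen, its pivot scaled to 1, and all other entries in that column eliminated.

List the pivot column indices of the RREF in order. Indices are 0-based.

[1] R0 /= 2  ⇒  (1, 1, 2)
     R1 -= 1·R0  ⇒  (0, -2, -1)
     R2 -= 1·R0  ⇒  (0, -2, 2)
[2] R1 /= -2  ⇒  (0, 1, 1/2)
     R0 -= 1·R1  ⇒  (1, 0, 3/2)
     R2 -= -2·R1  ⇒  (0, 0, 3)
[3] R2 /= 3  ⇒  (0, 0, 1)
     R0 -= 3/2·R2  ⇒  (1, 0, 0)
     R1 -= 1/2·R2  ⇒  (0, 1, 0)

pivot columns: 0, 1, 2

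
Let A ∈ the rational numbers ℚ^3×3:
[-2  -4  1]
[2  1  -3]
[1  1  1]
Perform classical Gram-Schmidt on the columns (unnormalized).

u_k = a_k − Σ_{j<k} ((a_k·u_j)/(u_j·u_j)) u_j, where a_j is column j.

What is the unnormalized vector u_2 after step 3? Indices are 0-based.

u_2 = (13/41, -26/41, 78/41)

Step 1: u_0 = a_0 = (-2, 2, 1).
Step 2: u_1 = a_1 − (11/9)·u_0 = (-14/9, -13/9, -2/9).
Step 3: u_2 = a_2 − (-7/9)·u_0 − (23/41)·u_1 = (13/41, -26/41, 78/41).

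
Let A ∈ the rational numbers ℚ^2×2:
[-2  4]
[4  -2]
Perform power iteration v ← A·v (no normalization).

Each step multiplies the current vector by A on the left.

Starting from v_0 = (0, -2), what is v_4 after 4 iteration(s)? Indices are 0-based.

v_4 = (1280, -1312)

v_0 = (0, -2).
v_1 = A·v_0 = (-8, 4).
v_2 = A·v_1 = (32, -40).
v_3 = A·v_2 = (-224, 208).
v_4 = A·v_3 = (1280, -1312).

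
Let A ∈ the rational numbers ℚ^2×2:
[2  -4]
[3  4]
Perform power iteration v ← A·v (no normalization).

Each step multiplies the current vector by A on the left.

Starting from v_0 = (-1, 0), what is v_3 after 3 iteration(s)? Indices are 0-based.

v_0 = (-1, 0).
v_1 = A·v_0 = (-2, -3).
v_2 = A·v_1 = (8, -18).
v_3 = A·v_2 = (88, -48).

v_3 = (88, -48)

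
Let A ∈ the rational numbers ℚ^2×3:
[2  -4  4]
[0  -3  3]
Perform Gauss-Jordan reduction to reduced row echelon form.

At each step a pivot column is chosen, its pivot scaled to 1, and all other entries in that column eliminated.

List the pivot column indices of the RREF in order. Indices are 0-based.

pivot columns: 0, 1

pivot(0,0)=2: scale R0 → (1, -2, 2)
pivot(1,1)=-3: scale R1 → (0, 1, -1)
  clear (0,1): R0 −= (-2)R1 → (1, 0, 0)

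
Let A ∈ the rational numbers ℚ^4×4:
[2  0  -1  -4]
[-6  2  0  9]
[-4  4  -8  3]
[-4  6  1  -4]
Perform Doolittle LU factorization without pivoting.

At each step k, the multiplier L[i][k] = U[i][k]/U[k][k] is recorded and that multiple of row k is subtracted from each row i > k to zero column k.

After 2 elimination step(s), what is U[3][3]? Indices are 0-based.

U[3][3] = -3

Step 1: pivot at (0,0) is 2.
  row1 ← row1 − (-3)·row0  ⇒  L[1][0]=-3, U row1=(0, 2, -3, -3)
  row2 ← row2 − (-2)·row0  ⇒  L[2][0]=-2, U row2=(0, 4, -10, -5)
  row3 ← row3 − (-2)·row0  ⇒  L[3][0]=-2, U row3=(0, 6, -1, -12)
Step 2: pivot at (1,1) is 2.
  row2 ← row2 − (2)·row1  ⇒  L[2][1]=2, U row2=(0, 0, -4, 1)
  row3 ← row3 − (3)·row1  ⇒  L[3][1]=3, U row3=(0, 0, 8, -3)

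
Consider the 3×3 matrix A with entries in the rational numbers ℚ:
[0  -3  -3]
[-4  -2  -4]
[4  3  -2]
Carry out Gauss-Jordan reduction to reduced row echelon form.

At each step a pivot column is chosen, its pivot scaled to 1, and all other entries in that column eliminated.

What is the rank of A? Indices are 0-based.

step 1: exchange rows 0,1
step 1: normalize row 0 (÷-4) = (1, 1/2, 1)
  row 2: subtract 4×row0 = (0, 1, -6)
step 2: normalize row 1 (÷-3) = (0, 1, 1)
  row 0: subtract 1/2×row1 = (1, 0, 1/2)
  row 2: subtract 1×row1 = (0, 0, -7)
step 3: normalize row 2 (÷-7) = (0, 0, 1)
  row 0: subtract 1/2×row2 = (1, 0, 0)
  row 1: subtract 1×row2 = (0, 1, 0)

rank = 3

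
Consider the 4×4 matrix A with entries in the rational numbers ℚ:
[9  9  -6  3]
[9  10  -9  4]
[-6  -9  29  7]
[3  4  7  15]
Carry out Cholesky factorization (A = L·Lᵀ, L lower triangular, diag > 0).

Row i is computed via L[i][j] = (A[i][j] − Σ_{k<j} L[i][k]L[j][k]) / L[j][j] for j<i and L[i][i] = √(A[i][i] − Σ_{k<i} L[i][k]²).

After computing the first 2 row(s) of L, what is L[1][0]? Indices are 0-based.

Step 1: L[0][0] = √(9) = 3.
  L[1][0] = (9) / L[0][0] = 3.
Step 2: L[1][1] = √(1) = 1.

L[1][0] = 3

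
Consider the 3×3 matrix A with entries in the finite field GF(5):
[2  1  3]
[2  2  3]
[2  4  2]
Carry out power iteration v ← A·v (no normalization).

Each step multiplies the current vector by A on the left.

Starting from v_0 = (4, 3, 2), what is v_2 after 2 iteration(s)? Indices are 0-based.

v_2 = (1, 1, 2)

v_0 = (4, 3, 2).
v_1 = A·v_0 = (2, 0, 4).
v_2 = A·v_1 = (1, 1, 2).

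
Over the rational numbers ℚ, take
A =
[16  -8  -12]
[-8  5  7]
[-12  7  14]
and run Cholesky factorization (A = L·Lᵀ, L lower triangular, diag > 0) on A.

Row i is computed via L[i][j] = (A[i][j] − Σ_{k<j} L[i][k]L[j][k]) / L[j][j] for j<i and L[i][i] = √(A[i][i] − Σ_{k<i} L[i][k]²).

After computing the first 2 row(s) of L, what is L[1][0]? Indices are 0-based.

Step 1: L[0][0] = √(16) = 4.
  L[1][0] = (-8) / L[0][0] = -2.
Step 2: L[1][1] = √(1) = 1.

L[1][0] = -2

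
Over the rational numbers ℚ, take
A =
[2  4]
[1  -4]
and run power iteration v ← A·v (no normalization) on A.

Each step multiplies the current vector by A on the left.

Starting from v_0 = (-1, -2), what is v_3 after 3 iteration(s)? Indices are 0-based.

v_0 = (-1, -2).
v_1 = A·v_0 = (-10, 7).
v_2 = A·v_1 = (8, -38).
v_3 = A·v_2 = (-136, 160).

v_3 = (-136, 160)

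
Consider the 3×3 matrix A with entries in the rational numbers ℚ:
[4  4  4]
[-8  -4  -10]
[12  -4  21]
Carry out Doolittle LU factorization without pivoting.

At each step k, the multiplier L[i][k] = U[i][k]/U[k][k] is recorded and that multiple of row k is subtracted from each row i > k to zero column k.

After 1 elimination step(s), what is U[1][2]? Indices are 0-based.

k=0: U[0][0]=4
  eliminate (1,0): mult=-2, new row 1: (0, 4, -2); set L[1][0]=-2
  eliminate (2,0): mult=3, new row 2: (0, -16, 9); set L[2][0]=3

U[1][2] = -2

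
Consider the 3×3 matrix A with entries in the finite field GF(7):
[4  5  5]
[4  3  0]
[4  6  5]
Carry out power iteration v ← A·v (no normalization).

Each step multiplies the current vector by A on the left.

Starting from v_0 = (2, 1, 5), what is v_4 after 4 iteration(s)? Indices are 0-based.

v_0 = (2, 1, 5).
v_1 = A·v_0 = (3, 4, 4).
v_2 = A·v_1 = (3, 3, 0).
v_3 = A·v_2 = (6, 0, 2).
v_4 = A·v_3 = (6, 3, 6).

v_4 = (6, 3, 6)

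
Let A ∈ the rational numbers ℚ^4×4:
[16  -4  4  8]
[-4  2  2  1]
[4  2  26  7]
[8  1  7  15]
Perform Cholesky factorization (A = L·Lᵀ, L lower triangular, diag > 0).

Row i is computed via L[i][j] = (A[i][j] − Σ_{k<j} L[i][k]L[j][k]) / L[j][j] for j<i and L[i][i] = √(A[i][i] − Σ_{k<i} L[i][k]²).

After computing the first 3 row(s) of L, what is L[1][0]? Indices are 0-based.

L[1][0] = -1

Step 1: L[0][0] = √(16) = 4.
  L[1][0] = (-4) / L[0][0] = -1.
Step 2: L[1][1] = √(1) = 1.
  L[2][0] = (4) / L[0][0] = 1.
  L[2][1] = (3) / L[1][1] = 3.
Step 3: L[2][2] = √(16) = 4.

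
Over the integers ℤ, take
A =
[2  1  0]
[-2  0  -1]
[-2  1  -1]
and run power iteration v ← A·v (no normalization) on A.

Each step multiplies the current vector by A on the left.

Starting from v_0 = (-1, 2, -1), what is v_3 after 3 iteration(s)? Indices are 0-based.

v_3 = (1, -4, -9)

v_0 = (-1, 2, -1).
v_1 = A·v_0 = (0, 3, 5).
v_2 = A·v_1 = (3, -5, -2).
v_3 = A·v_2 = (1, -4, -9).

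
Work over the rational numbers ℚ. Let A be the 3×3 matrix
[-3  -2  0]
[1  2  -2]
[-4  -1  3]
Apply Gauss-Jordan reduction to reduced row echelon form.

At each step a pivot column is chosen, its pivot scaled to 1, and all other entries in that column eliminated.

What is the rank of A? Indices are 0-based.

rank = 3

pivot(0,0)=-3: scale R0 → (1, 2/3, 0)
  clear (1,0): R1 −= (1)R0 → (0, 4/3, -2)
  clear (2,0): R2 −= (-4)R0 → (0, 5/3, 3)
pivot(1,1)=4/3: scale R1 → (0, 1, -3/2)
  clear (0,1): R0 −= (2/3)R1 → (1, 0, 1)
  clear (2,1): R2 −= (5/3)R1 → (0, 0, 11/2)
pivot(2,2)=11/2: scale R2 → (0, 0, 1)
  clear (0,2): R0 −= (1)R2 → (1, 0, 0)
  clear (1,2): R1 −= (-3/2)R2 → (0, 1, 0)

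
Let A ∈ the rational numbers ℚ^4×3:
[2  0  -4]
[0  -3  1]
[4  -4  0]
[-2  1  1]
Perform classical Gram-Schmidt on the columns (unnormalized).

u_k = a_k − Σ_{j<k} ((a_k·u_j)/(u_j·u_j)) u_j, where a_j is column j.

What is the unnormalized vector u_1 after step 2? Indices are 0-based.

Step 1: u_0 = a_0 = (2, 0, 4, -2).
Step 2: u_1 = a_1 − (-3/4)·u_0 = (3/2, -3, -1, -1/2).

u_1 = (3/2, -3, -1, -1/2)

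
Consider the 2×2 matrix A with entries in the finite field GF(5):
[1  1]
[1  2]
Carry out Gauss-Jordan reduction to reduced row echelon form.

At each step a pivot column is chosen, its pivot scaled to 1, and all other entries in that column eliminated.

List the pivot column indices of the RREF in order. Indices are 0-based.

pivot columns: 0, 1

[1] R0 /= 1  ⇒  (1, 1)
     R1 -= 1·R0  ⇒  (0, 1)
[2] R1 /= 1  ⇒  (0, 1)
     R0 -= 1·R1  ⇒  (1, 0)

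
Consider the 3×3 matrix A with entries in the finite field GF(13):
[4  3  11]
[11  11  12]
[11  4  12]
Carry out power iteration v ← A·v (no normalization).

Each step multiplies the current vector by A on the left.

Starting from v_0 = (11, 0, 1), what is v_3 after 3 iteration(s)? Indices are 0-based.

v_0 = (11, 0, 1).
v_1 = A·v_0 = (3, 3, 3).
v_2 = A·v_1 = (2, 11, 3).
v_3 = A·v_2 = (9, 10, 11).

v_3 = (9, 10, 11)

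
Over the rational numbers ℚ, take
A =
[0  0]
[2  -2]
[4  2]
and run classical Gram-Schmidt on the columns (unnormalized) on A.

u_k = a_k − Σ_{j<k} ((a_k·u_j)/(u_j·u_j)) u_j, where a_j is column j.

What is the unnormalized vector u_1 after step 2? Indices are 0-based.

Step 1: u_0 = a_0 = (0, 2, 4).
Step 2: u_1 = a_1 − (1/5)·u_0 = (0, -12/5, 6/5).

u_1 = (0, -12/5, 6/5)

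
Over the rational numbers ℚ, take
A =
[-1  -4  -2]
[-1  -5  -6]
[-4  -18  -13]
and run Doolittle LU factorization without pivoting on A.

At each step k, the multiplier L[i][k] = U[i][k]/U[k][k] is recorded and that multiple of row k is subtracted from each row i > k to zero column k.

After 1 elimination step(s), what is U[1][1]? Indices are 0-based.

Step 1: pivot at (0,0) is -1.
  row1 ← row1 − (1)·row0  ⇒  L[1][0]=1, U row1=(0, -1, -4)
  row2 ← row2 − (4)·row0  ⇒  L[2][0]=4, U row2=(0, -2, -5)

U[1][1] = -1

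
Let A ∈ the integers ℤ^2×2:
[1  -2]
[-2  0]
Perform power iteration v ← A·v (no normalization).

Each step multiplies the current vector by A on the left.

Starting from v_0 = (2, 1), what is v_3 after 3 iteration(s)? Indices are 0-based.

v_3 = (8, -16)

v_0 = (2, 1).
v_1 = A·v_0 = (0, -4).
v_2 = A·v_1 = (8, 0).
v_3 = A·v_2 = (8, -16).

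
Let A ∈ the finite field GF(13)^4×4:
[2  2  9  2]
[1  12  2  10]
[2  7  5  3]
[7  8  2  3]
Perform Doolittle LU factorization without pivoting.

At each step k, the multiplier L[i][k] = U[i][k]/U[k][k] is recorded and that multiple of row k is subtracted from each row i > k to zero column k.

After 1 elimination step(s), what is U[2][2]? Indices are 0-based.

U[2][2] = 9

[col 0] pivot 2
  R1 -= 7*R0 → (0, 11, 4, 9)  (L[1][0] := 7)
  R2 -= 1*R0 → (0, 5, 9, 1)  (L[2][0] := 1)
  R3 -= 10*R0 → (0, 1, 3, 9)  (L[3][0] := 10)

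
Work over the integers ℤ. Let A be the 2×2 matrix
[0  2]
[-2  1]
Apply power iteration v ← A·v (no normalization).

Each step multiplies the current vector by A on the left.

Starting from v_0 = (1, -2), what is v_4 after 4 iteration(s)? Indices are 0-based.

v_4 = (40, 4)

v_0 = (1, -2).
v_1 = A·v_0 = (-4, -4).
v_2 = A·v_1 = (-8, 4).
v_3 = A·v_2 = (8, 20).
v_4 = A·v_3 = (40, 4).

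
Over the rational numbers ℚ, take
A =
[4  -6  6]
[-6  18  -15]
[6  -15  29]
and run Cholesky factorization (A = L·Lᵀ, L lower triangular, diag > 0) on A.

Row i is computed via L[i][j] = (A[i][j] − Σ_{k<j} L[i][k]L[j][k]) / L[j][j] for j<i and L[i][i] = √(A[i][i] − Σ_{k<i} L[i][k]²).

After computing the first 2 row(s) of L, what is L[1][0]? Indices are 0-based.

L[1][0] = -3

Step 1: L[0][0] = √(4) = 2.
  L[1][0] = (-6) / L[0][0] = -3.
Step 2: L[1][1] = √(9) = 3.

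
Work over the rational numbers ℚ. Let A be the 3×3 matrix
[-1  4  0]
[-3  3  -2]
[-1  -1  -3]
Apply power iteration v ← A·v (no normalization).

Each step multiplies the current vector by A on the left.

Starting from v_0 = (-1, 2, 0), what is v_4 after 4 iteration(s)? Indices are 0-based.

v_0 = (-1, 2, 0).
v_1 = A·v_0 = (9, 9, -1).
v_2 = A·v_1 = (27, 2, -15).
v_3 = A·v_2 = (-19, -45, 16).
v_4 = A·v_3 = (-161, -110, 16).

v_4 = (-161, -110, 16)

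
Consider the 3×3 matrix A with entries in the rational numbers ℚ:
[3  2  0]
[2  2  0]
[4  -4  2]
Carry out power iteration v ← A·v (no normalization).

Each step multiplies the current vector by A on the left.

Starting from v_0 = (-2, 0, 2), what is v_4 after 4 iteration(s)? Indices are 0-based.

v_4 = (-538, -420, -216)

v_0 = (-2, 0, 2).
v_1 = A·v_0 = (-6, -4, -4).
v_2 = A·v_1 = (-26, -20, -16).
v_3 = A·v_2 = (-118, -92, -56).
v_4 = A·v_3 = (-538, -420, -216).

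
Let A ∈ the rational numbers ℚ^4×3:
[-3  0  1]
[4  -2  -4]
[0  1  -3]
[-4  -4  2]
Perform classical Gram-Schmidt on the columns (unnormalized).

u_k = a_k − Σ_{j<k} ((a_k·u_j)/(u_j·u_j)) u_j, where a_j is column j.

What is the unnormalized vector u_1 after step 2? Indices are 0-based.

u_1 = (24/41, -114/41, 1, -132/41)

Step 1: u_0 = a_0 = (-3, 4, 0, -4).
Step 2: u_1 = a_1 − (8/41)·u_0 = (24/41, -114/41, 1, -132/41).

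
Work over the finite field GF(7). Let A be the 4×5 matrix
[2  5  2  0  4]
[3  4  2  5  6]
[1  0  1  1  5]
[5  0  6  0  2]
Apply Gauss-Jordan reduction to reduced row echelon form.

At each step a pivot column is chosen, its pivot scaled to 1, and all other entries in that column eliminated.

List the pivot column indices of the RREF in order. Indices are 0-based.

pivot(0,0)=2: scale R0 → (1, 6, 1, 0, 2)
  clear (1,0): R1 −= (3)R0 → (0, 0, 6, 5, 0)
  clear (2,0): R2 −= (1)R0 → (0, 1, 0, 1, 3)
  clear (3,0): R3 −= (5)R0 → (0, 5, 1, 0, 6)
pivot(1,1): swap R1↔R2
pivot(1,1)=1: scale R1 → (0, 1, 0, 1, 3)
  clear (0,1): R0 −= (6)R1 → (1, 0, 1, 1, 5)
  clear (3,1): R3 −= (5)R1 → (0, 0, 1, 2, 5)
pivot(2,2)=6: scale R2 → (0, 0, 1, 2, 0)
  clear (0,2): R0 −= (1)R2 → (1, 0, 0, 6, 5)
  clear (3,2): R3 −= (1)R2 → (0, 0, 0, 0, 5)
col 3: no nonzero at/below row 3; advance.
pivot(3,4)=5: scale R3 → (0, 0, 0, 0, 1)
  clear (0,4): R0 −= (5)R3 → (1, 0, 0, 6, 0)
  clear (1,4): R1 −= (3)R3 → (0, 1, 0, 1, 0)

pivot columns: 0, 1, 2, 4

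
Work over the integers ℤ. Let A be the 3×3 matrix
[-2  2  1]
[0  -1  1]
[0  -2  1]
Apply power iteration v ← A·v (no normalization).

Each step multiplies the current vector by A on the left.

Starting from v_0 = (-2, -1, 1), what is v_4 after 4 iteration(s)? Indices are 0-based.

v_0 = (-2, -1, 1).
v_1 = A·v_0 = (3, 2, 3).
v_2 = A·v_1 = (1, 1, -1).
v_3 = A·v_2 = (-1, -2, -3).
v_4 = A·v_3 = (-5, -1, 1).

v_4 = (-5, -1, 1)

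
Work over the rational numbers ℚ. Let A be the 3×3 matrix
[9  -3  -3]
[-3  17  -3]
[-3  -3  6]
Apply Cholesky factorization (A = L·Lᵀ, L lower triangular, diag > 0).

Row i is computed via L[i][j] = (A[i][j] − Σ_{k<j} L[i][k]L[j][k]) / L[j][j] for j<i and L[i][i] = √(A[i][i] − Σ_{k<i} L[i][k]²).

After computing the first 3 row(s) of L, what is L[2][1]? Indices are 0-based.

Step 1: L[0][0] = √(9) = 3.
  L[1][0] = (-3) / L[0][0] = -1.
Step 2: L[1][1] = √(16) = 4.
  L[2][0] = (-3) / L[0][0] = -1.
  L[2][1] = (-4) / L[1][1] = -1.
Step 3: L[2][2] = √(4) = 2.

L[2][1] = -1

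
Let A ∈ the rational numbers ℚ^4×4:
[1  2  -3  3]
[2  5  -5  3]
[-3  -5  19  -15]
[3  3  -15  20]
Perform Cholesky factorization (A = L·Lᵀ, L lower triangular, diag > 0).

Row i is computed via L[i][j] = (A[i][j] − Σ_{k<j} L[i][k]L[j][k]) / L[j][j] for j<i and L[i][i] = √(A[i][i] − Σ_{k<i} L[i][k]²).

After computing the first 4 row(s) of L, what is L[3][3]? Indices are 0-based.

Step 1: L[0][0] = √(1) = 1.
  L[1][0] = (2) / L[0][0] = 2.
Step 2: L[1][1] = √(1) = 1.
  L[2][0] = (-3) / L[0][0] = -3.
  L[2][1] = (1) / L[1][1] = 1.
Step 3: L[2][2] = √(9) = 3.
  L[3][0] = (3) / L[0][0] = 3.
  L[3][1] = (-3) / L[1][1] = -3.
  L[3][2] = (-3) / L[2][2] = -1.
Step 4: L[3][3] = √(1) = 1.

L[3][3] = 1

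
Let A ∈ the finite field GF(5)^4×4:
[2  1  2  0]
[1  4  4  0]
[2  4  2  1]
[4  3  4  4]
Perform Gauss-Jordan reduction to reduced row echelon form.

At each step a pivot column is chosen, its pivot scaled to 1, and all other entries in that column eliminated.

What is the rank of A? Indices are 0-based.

rank = 4

pivot(0,0)=2: scale R0 → (1, 3, 1, 0)
  clear (1,0): R1 −= (1)R0 → (0, 1, 3, 0)
  clear (2,0): R2 −= (2)R0 → (0, 3, 0, 1)
  clear (3,0): R3 −= (4)R0 → (0, 1, 0, 4)
pivot(1,1)=1: scale R1 → (0, 1, 3, 0)
  clear (0,1): R0 −= (3)R1 → (1, 0, 2, 0)
  clear (2,1): R2 −= (3)R1 → (0, 0, 1, 1)
  clear (3,1): R3 −= (1)R1 → (0, 0, 2, 4)
pivot(2,2)=1: scale R2 → (0, 0, 1, 1)
  clear (0,2): R0 −= (2)R2 → (1, 0, 0, 3)
  clear (1,2): R1 −= (3)R2 → (0, 1, 0, 2)
  clear (3,2): R3 −= (2)R2 → (0, 0, 0, 2)
pivot(3,3)=2: scale R3 → (0, 0, 0, 1)
  clear (0,3): R0 −= (3)R3 → (1, 0, 0, 0)
  clear (1,3): R1 −= (2)R3 → (0, 1, 0, 0)
  clear (2,3): R2 −= (1)R3 → (0, 0, 1, 0)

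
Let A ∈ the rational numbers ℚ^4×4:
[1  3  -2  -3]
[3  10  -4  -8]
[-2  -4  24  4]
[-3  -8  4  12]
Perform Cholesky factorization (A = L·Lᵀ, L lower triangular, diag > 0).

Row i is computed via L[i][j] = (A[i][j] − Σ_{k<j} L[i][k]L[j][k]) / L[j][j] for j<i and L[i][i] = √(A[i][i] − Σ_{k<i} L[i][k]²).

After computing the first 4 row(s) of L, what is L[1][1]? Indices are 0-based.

L[1][1] = 1

Step 1: L[0][0] = √(1) = 1.
  L[1][0] = (3) / L[0][0] = 3.
Step 2: L[1][1] = √(1) = 1.
  L[2][0] = (-2) / L[0][0] = -2.
  L[2][1] = (2) / L[1][1] = 2.
Step 3: L[2][2] = √(16) = 4.
  L[3][0] = (-3) / L[0][0] = -3.
  L[3][1] = (1) / L[1][1] = 1.
  L[3][2] = (-4) / L[2][2] = -1.
Step 4: L[3][3] = √(1) = 1.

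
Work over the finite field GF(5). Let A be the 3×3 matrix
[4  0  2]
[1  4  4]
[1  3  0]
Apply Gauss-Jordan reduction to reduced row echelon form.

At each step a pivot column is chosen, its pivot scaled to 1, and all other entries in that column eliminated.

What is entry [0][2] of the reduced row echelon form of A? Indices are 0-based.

M[0][2] = 3

step 1: normalize row 0 (÷4) = (1, 0, 3)
  row 1: subtract 1×row0 = (0, 4, 1)
  row 2: subtract 1×row0 = (0, 3, 2)
step 2: normalize row 1 (÷4) = (0, 1, 4)
  row 2: subtract 3×row1 = (0, 0, 0)
skip col 2 (zero from row 2)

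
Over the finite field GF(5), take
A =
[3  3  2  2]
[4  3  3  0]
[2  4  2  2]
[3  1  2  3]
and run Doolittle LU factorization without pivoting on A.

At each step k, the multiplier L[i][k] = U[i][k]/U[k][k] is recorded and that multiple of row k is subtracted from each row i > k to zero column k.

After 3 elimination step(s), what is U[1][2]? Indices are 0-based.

U[1][2] = 2

[col 0] pivot 3
  R1 -= 3*R0 → (0, 4, 2, 4)  (L[1][0] := 3)
  R2 -= 4*R0 → (0, 2, 4, 4)  (L[2][0] := 4)
  R3 -= 1*R0 → (0, 3, 0, 1)  (L[3][0] := 1)
[col 1] pivot 4
  R2 -= 3*R1 → (0, 0, 3, 2)  (L[2][1] := 3)
  R3 -= 2*R1 → (0, 0, 1, 3)  (L[3][1] := 2)
[col 2] pivot 3
  R3 -= 2*R2 → (0, 0, 0, 4)  (L[3][2] := 2)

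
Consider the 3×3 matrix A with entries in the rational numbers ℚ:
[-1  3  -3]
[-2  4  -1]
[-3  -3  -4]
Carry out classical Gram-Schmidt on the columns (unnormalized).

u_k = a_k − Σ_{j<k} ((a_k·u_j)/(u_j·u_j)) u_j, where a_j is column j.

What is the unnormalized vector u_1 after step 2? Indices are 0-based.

u_1 = (20/7, 26/7, -24/7)

Step 1: u_0 = a_0 = (-1, -2, -3).
Step 2: u_1 = a_1 − (-1/7)·u_0 = (20/7, 26/7, -24/7).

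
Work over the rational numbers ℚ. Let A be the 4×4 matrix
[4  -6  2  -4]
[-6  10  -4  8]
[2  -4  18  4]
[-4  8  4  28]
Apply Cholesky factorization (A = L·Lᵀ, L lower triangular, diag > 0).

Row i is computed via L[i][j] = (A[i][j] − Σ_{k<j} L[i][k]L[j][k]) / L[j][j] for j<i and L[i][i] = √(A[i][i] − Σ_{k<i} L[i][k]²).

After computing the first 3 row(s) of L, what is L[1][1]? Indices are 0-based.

L[1][1] = 1

Step 1: L[0][0] = √(4) = 2.
  L[1][0] = (-6) / L[0][0] = -3.
Step 2: L[1][1] = √(1) = 1.
  L[2][0] = (2) / L[0][0] = 1.
  L[2][1] = (-1) / L[1][1] = -1.
Step 3: L[2][2] = √(16) = 4.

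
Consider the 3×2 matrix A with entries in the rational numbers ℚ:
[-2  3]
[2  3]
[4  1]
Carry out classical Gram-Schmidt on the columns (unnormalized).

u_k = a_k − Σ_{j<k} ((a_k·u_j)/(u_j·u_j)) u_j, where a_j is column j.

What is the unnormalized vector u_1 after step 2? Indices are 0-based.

Step 1: u_0 = a_0 = (-2, 2, 4).
Step 2: u_1 = a_1 − (1/6)·u_0 = (10/3, 8/3, 1/3).

u_1 = (10/3, 8/3, 1/3)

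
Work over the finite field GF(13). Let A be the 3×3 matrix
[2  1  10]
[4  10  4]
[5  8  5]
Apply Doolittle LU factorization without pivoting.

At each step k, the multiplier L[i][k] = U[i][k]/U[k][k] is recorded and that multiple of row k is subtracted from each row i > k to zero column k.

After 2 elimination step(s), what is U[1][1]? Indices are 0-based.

U[1][1] = 8

[col 0] pivot 2
  R1 -= 2*R0 → (0, 8, 10)  (L[1][0] := 2)
  R2 -= 9*R0 → (0, 12, 6)  (L[2][0] := 9)
[col 1] pivot 8
  R2 -= 8*R1 → (0, 0, 4)  (L[2][1] := 8)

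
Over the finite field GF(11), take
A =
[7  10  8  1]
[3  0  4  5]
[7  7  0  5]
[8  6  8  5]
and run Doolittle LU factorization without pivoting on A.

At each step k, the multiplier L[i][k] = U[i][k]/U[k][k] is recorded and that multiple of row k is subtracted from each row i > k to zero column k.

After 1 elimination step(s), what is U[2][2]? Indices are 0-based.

U[2][2] = 3

Step 1: pivot at (0,0) is 7.
  row1 ← row1 − (2)·row0  ⇒  L[1][0]=2, U row1=(0, 2, 10, 3)
  row2 ← row2 − (1)·row0  ⇒  L[2][0]=1, U row2=(0, 8, 3, 4)
  row3 ← row3 − (9)·row0  ⇒  L[3][0]=9, U row3=(0, 4, 2, 7)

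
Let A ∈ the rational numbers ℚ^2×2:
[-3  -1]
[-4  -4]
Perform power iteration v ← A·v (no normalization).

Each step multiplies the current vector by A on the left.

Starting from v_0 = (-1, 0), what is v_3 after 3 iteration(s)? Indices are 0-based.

v_3 = (67, 164)

v_0 = (-1, 0).
v_1 = A·v_0 = (3, 4).
v_2 = A·v_1 = (-13, -28).
v_3 = A·v_2 = (67, 164).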